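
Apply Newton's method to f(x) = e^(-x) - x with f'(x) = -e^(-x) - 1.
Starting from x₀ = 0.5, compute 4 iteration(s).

f(x) = e^(-x) - x
f'(x) = -e^(-x) - 1
x₀ = 0.5

Newton-Raphson formula: x_{n+1} = x_n - f(x_n)/f'(x_n)

Iteration 1:
  f(0.500000) = 0.106531
  f'(0.500000) = -1.606531
  x_1 = 0.500000 - 0.106531/(-1.606531) = 0.566311
Iteration 2:
  f(0.566311) = 0.001305
  f'(0.566311) = -1.567616
  x_2 = 0.566311 - 0.001305/(-1.567616) = 0.567143
Iteration 3:
  f(0.567143) = 0.000000
  f'(0.567143) = -1.567143
  x_3 = 0.567143 - 0.000000/(-1.567143) = 0.567143
Iteration 4:
  f(0.567143) = 0.000000
  f'(0.567143) = -1.567143
  x_4 = 0.567143 - 0.000000/(-1.567143) = 0.567143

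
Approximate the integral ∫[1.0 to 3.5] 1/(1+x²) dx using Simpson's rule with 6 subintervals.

f(x) = 1/(1+x²)
a = 1.0, b = 3.5, n = 6
h = (b - a)/n = 0.416667

Simpson's rule: (h/3)[f(x₀) + 4f(x₁) + 2f(x₂) + ... + f(xₙ)]

x_0 = 1.0000, f(x_0) = 0.500000, coefficient = 1
x_1 = 1.4167, f(x_1) = 0.332564, coefficient = 4
x_2 = 1.8333, f(x_2) = 0.229299, coefficient = 2
x_3 = 2.2500, f(x_3) = 0.164948, coefficient = 4
x_4 = 2.6667, f(x_4) = 0.123288, coefficient = 2
x_5 = 3.0833, f(x_5) = 0.095175, coefficient = 4
x_6 = 3.5000, f(x_6) = 0.075472, coefficient = 1

I ≈ (0.416667/3) × 3.651394 = 0.507138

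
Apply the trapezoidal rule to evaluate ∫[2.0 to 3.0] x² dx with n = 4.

f(x) = x²
a = 2.0, b = 3.0, n = 4
h = (b - a)/n = 0.250000

Trapezoidal rule: (h/2)[f(x₀) + 2f(x₁) + 2f(x₂) + ... + f(xₙ)]

x_0 = 2.0000, f(x_0) = 4.000000, coefficient = 1
x_1 = 2.2500, f(x_1) = 5.062500, coefficient = 2
x_2 = 2.5000, f(x_2) = 6.250000, coefficient = 2
x_3 = 2.7500, f(x_3) = 7.562500, coefficient = 2
x_4 = 3.0000, f(x_4) = 9.000000, coefficient = 1

I ≈ (0.250000/2) × 50.750000 = 6.343750
Exact value: 6.333333
Error: 0.010417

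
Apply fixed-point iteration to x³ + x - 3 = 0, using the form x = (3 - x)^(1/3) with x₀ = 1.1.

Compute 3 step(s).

Equation: x³ + x - 3 = 0
Fixed-point form: x = (3 - x)^(1/3)
x₀ = 1.1

x_1 = g(1.100000) = 1.238562
x_2 = g(1.238562) = 1.207691
x_3 = g(1.207691) = 1.214705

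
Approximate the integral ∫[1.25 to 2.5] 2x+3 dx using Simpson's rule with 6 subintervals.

f(x) = 2x+3
a = 1.25, b = 2.5, n = 6
h = (b - a)/n = 0.208333

Simpson's rule: (h/3)[f(x₀) + 4f(x₁) + 2f(x₂) + ... + f(xₙ)]

x_0 = 1.2500, f(x_0) = 5.500000, coefficient = 1
x_1 = 1.4583, f(x_1) = 5.916667, coefficient = 4
x_2 = 1.6667, f(x_2) = 6.333333, coefficient = 2
x_3 = 1.8750, f(x_3) = 6.750000, coefficient = 4
x_4 = 2.0833, f(x_4) = 7.166667, coefficient = 2
x_5 = 2.2917, f(x_5) = 7.583333, coefficient = 4
x_6 = 2.5000, f(x_6) = 8.000000, coefficient = 1

I ≈ (0.208333/3) × 121.500000 = 8.437500
Exact value: 8.437500
Error: 0.000000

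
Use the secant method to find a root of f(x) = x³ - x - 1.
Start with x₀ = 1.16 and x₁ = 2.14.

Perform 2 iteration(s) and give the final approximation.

f(x) = x³ - x - 1
x₀ = 1.16, x₁ = 2.14

Secant formula: x_{n+1} = x_n - f(x_n)(x_n - x_{n-1})/(f(x_n) - f(x_{n-1}))

Iteration 1:
  f(1.160000) = -0.599104
  f(2.140000) = 6.660344
  x_2 = 2.140000 - 6.660344×(2.140000 - 1.160000)/(6.660344 - (-0.599104))
       = 1.240877
Iteration 2:
  f(2.140000) = 6.660344
  f(1.240877) = -0.330205
  x_3 = 1.240877 - (-0.330205)×(1.240877 - 2.140000)/(-0.330205 - 6.660344)
       = 1.283348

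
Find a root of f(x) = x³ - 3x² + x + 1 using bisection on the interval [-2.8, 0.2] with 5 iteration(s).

f(x) = x³ - 3x² + x + 1
Initial interval: [-2.8, 0.2]

Iteration 1:
  c_1 = (-2.800000 + 0.200000)/2 = -1.300000
  f(c_1) = f(-1.300000) = -7.567000
  f(a) × f(c) ≥ 0, new interval: [-1.300000, 0.200000]
Iteration 2:
  c_2 = (-1.300000 + 0.200000)/2 = -0.550000
  f(c_2) = f(-0.550000) = -0.623875
  f(a) × f(c) ≥ 0, new interval: [-0.550000, 0.200000]
Iteration 3:
  c_3 = (-0.550000 + 0.200000)/2 = -0.175000
  f(c_3) = f(-0.175000) = 0.727766
  f(a) × f(c) < 0, new interval: [-0.550000, -0.175000]
Iteration 4:
  c_4 = (-0.550000 + (-0.175000))/2 = -0.362500
  f(c_4) = f(-0.362500) = 0.195646
  f(a) × f(c) < 0, new interval: [-0.550000, -0.362500]
Iteration 5:
  c_5 = (-0.550000 + (-0.362500))/2 = -0.456250
  f(c_5) = f(-0.456250) = -0.175717
  f(a) × f(c) ≥ 0, new interval: [-0.456250, -0.362500]

After 5 iteration(s), the approximation is c_5 = -0.456250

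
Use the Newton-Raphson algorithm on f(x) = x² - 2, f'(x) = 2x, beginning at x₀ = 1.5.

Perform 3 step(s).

f(x) = x² - 2
f'(x) = 2x
x₀ = 1.5

Newton-Raphson formula: x_{n+1} = x_n - f(x_n)/f'(x_n)

Iteration 1:
  f(1.500000) = 0.250000
  f'(1.500000) = 3.000000
  x_1 = 1.500000 - 0.250000/3.000000 = 1.416667
Iteration 2:
  f(1.416667) = 0.006944
  f'(1.416667) = 2.833333
  x_2 = 1.416667 - 0.006944/2.833333 = 1.414216
Iteration 3:
  f(1.414216) = 0.000006
  f'(1.414216) = 2.828431
  x_3 = 1.414216 - 0.000006/2.828431 = 1.414214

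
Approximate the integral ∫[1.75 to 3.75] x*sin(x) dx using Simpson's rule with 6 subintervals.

f(x) = x*sin(x)
a = 1.75, b = 3.75, n = 6
h = (b - a)/n = 0.333333

Simpson's rule: (h/3)[f(x₀) + 4f(x₁) + 2f(x₂) + ... + f(xₙ)]

x_0 = 1.7500, f(x_0) = 1.721975, coefficient = 1
x_1 = 2.0833, f(x_1) = 1.815632, coefficient = 4
x_2 = 2.4167, f(x_2) = 1.602443, coefficient = 2
x_3 = 2.7500, f(x_3) = 1.049568, coefficient = 4
x_4 = 3.0833, f(x_4) = 0.179531, coefficient = 2
x_5 = 3.4167, f(x_5) = -0.928029, coefficient = 4
x_6 = 3.7500, f(x_6) = -2.143355, coefficient = 1

I ≈ (0.333333/3) × 10.891252 = 1.210139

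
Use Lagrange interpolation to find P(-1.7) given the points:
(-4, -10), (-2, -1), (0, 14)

Lagrange interpolation formula:
P(x) = Σ yᵢ × Lᵢ(x)
where Lᵢ(x) = Π_{j≠i} (x - xⱼ)/(xᵢ - xⱼ)

L_0(-1.7) = (-1.7 - (-2))/(-4 - (-2)) × (-1.7 - 0)/(-4 - 0) = -0.063750
L_1(-1.7) = (-1.7 - (-4))/(-2 - (-4)) × (-1.7 - 0)/(-2 - 0) = 0.977500
L_2(-1.7) = (-1.7 - (-4))/(0 - (-4)) × (-1.7 - (-2))/(0 - (-2)) = 0.086250

P(-1.7) = (-10)×L_0(-1.7) + (-1)×L_1(-1.7) + 14×L_2(-1.7)
P(-1.7) = 0.867500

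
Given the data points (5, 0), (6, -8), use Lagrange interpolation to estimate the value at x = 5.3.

Lagrange interpolation formula:
P(x) = Σ yᵢ × Lᵢ(x)
where Lᵢ(x) = Π_{j≠i} (x - xⱼ)/(xᵢ - xⱼ)

L_0(5.3) = (5.3 - 6)/(5 - 6) = 0.700000
L_1(5.3) = (5.3 - 5)/(6 - 5) = 0.300000

P(5.3) = 0×L_0(5.3) + (-8)×L_1(5.3)
P(5.3) = -2.400000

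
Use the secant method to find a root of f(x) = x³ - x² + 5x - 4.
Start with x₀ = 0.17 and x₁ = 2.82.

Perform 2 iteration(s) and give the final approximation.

f(x) = x³ - x² + 5x - 4
x₀ = 0.17, x₁ = 2.82

Secant formula: x_{n+1} = x_n - f(x_n)(x_n - x_{n-1})/(f(x_n) - f(x_{n-1}))

Iteration 1:
  f(0.170000) = -3.173987
  f(2.820000) = 24.573368
  x_2 = 2.820000 - 24.573368×(2.820000 - 0.170000)/(24.573368 - (-3.173987))
       = 0.473130
Iteration 2:
  f(2.820000) = 24.573368
  f(0.473130) = -1.752289
  x_3 = 0.473130 - (-1.752289)×(0.473130 - 2.820000)/(-1.752289 - 24.573368)
       = 0.629343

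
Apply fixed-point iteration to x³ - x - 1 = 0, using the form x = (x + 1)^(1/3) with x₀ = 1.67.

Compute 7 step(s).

Equation: x³ - x - 1 = 0
Fixed-point form: x = (x + 1)^(1/3)
x₀ = 1.67

x_1 = g(1.670000) = 1.387300
x_2 = g(1.387300) = 1.336500
x_3 = g(1.336500) = 1.326952
x_4 = g(1.326952) = 1.325142
x_5 = g(1.325142) = 1.324799
x_6 = g(1.324799) = 1.324733
x_7 = g(1.324733) = 1.324721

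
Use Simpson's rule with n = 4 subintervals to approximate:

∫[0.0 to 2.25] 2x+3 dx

f(x) = 2x+3
a = 0.0, b = 2.25, n = 4
h = (b - a)/n = 0.562500

Simpson's rule: (h/3)[f(x₀) + 4f(x₁) + 2f(x₂) + ... + f(xₙ)]

x_0 = 0.0000, f(x_0) = 3.000000, coefficient = 1
x_1 = 0.5625, f(x_1) = 4.125000, coefficient = 4
x_2 = 1.1250, f(x_2) = 5.250000, coefficient = 2
x_3 = 1.6875, f(x_3) = 6.375000, coefficient = 4
x_4 = 2.2500, f(x_4) = 7.500000, coefficient = 1

I ≈ (0.562500/3) × 63.000000 = 11.812500
Exact value: 11.812500
Error: 0.000000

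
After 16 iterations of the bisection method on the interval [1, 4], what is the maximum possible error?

Bisection error bound: |error| ≤ (b-a)/2^n
|error| ≤ (4 - 1)/2^16 = 3/2^16
|error| ≤ 0.0000457764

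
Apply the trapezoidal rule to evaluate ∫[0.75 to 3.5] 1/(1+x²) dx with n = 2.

f(x) = 1/(1+x²)
a = 0.75, b = 3.5, n = 2
h = (b - a)/n = 1.375000

Trapezoidal rule: (h/2)[f(x₀) + 2f(x₁) + 2f(x₂) + ... + f(xₙ)]

x_0 = 0.7500, f(x_0) = 0.640000, coefficient = 1
x_1 = 2.1250, f(x_1) = 0.181303, coefficient = 2
x_2 = 3.5000, f(x_2) = 0.075472, coefficient = 1

I ≈ (1.375000/2) × 1.078078 = 0.741179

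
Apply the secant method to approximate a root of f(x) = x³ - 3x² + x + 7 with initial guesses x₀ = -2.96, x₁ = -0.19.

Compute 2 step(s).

f(x) = x³ - 3x² + x + 7
x₀ = -2.96, x₁ = -0.19

Secant formula: x_{n+1} = x_n - f(x_n)(x_n - x_{n-1})/(f(x_n) - f(x_{n-1}))

Iteration 1:
  f(-2.960000) = -48.179136
  f(-0.190000) = 6.694841
  x_2 = -0.190000 - 6.694841×(-0.190000 - (-2.960000))/(6.694841 - (-48.179136))
       = -0.527951
Iteration 2:
  f(-0.190000) = 6.694841
  f(-0.527951) = 5.488696
  x_3 = -0.527951 - 5.488696×(-0.527951 - (-0.190000))/(5.488696 - 6.694841)
       = -2.065833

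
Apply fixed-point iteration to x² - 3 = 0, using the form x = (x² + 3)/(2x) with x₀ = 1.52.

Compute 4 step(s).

Equation: x² - 3 = 0
Fixed-point form: x = (x² + 3)/(2x)
x₀ = 1.52

x_1 = g(1.520000) = 1.746842
x_2 = g(1.746842) = 1.732113
x_3 = g(1.732113) = 1.732051
x_4 = g(1.732051) = 1.732051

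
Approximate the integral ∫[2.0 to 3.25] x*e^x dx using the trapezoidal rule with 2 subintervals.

f(x) = x*e^x
a = 2.0, b = 3.25, n = 2
h = (b - a)/n = 0.625000

Trapezoidal rule: (h/2)[f(x₀) + 2f(x₁) + 2f(x₂) + ... + f(xₙ)]

x_0 = 2.0000, f(x_0) = 14.778112, coefficient = 1
x_1 = 2.6250, f(x_1) = 36.237007, coefficient = 2
x_2 = 3.2500, f(x_2) = 83.818605, coefficient = 1

I ≈ (0.625000/2) × 171.070731 = 53.459604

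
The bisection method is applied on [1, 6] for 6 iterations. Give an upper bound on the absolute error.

Bisection error bound: |error| ≤ (b-a)/2^n
|error| ≤ (6 - 1)/2^6 = 5/2^6
|error| ≤ 0.0781250000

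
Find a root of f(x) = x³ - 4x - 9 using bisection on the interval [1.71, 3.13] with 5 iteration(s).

f(x) = x³ - 4x - 9
Initial interval: [1.71, 3.13]

Iteration 1:
  c_1 = (1.710000 + 3.130000)/2 = 2.420000
  f(c_1) = f(2.420000) = -4.507512
  f(a) × f(c) ≥ 0, new interval: [2.420000, 3.130000]
Iteration 2:
  c_2 = (2.420000 + 3.130000)/2 = 2.775000
  f(c_2) = f(2.775000) = 1.269234
  f(a) × f(c) < 0, new interval: [2.420000, 2.775000]
Iteration 3:
  c_3 = (2.420000 + 2.775000)/2 = 2.597500
  f(c_3) = f(2.597500) = -1.864651
  f(a) × f(c) ≥ 0, new interval: [2.597500, 2.775000]
Iteration 4:
  c_4 = (2.597500 + 2.775000)/2 = 2.686250
  f(c_4) = f(2.686250) = -0.361184
  f(a) × f(c) ≥ 0, new interval: [2.686250, 2.775000]
Iteration 5:
  c_5 = (2.686250 + 2.775000)/2 = 2.730625
  f(c_5) = f(2.730625) = 0.437894
  f(a) × f(c) < 0, new interval: [2.686250, 2.730625]

After 5 iteration(s), the approximation is c_5 = 2.730625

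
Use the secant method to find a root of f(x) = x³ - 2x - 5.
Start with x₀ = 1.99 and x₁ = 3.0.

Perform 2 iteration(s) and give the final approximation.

f(x) = x³ - 2x - 5
x₀ = 1.99, x₁ = 3.0

Secant formula: x_{n+1} = x_n - f(x_n)(x_n - x_{n-1})/(f(x_n) - f(x_{n-1}))

Iteration 1:
  f(1.990000) = -1.099401
  f(3.000000) = 16.000000
  x_2 = 3.000000 - 16.000000×(3.000000 - 1.990000)/(16.000000 - (-1.099401))
       = 2.054938
Iteration 2:
  f(3.000000) = 16.000000
  f(2.054938) = -0.432349
  x_3 = 2.054938 - (-0.432349)×(2.054938 - 3.000000)/(-0.432349 - 16.000000)
       = 2.079803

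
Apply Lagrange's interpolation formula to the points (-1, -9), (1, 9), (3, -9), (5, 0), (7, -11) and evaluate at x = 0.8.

Lagrange interpolation formula:
P(x) = Σ yᵢ × Lᵢ(x)
where Lᵢ(x) = Π_{j≠i} (x - xⱼ)/(xᵢ - xⱼ)

L_0(0.8) = (0.8 - 1)/(-1 - 1) × (0.8 - 3)/(-1 - 3) × (0.8 - 5)/(-1 - 5) × (0.8 - 7)/(-1 - 7) = 0.029837
L_1(0.8) = (0.8 - (-1))/(1 - (-1)) × (0.8 - 3)/(1 - 3) × (0.8 - 5)/(1 - 5) × (0.8 - 7)/(1 - 7) = 1.074150
L_2(0.8) = (0.8 - (-1))/(3 - (-1)) × (0.8 - 1)/(3 - 1) × (0.8 - 5)/(3 - 5) × (0.8 - 7)/(3 - 7) = -0.146475
L_3(0.8) = (0.8 - (-1))/(5 - (-1)) × (0.8 - 1)/(5 - 1) × (0.8 - 3)/(5 - 3) × (0.8 - 7)/(5 - 7) = 0.051150
L_4(0.8) = (0.8 - (-1))/(7 - (-1)) × (0.8 - 1)/(7 - 1) × (0.8 - 3)/(7 - 3) × (0.8 - 5)/(7 - 5) = -0.008662

P(0.8) = (-9)×L_0(0.8) + 9×L_1(0.8) + (-9)×L_2(0.8) + 0×L_3(0.8) + (-11)×L_4(0.8)
P(0.8) = 10.812375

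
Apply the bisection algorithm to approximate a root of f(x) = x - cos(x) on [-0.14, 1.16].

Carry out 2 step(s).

f(x) = x - cos(x)
Initial interval: [-0.14, 1.16]

Iteration 1:
  c_1 = (-0.140000 + 1.160000)/2 = 0.510000
  f(c_1) = f(0.510000) = -0.362745
  f(a) × f(c) ≥ 0, new interval: [0.510000, 1.160000]
Iteration 2:
  c_2 = (0.510000 + 1.160000)/2 = 0.835000
  f(c_2) = f(0.835000) = 0.163822
  f(a) × f(c) < 0, new interval: [0.510000, 0.835000]

After 2 iteration(s), the approximation is c_2 = 0.835000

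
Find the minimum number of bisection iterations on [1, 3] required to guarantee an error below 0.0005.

We need (b-a)/2^n ≤ 0.0005
(3 - 1)/2^n ≤ 0.0005
2/2^n ≤ 0.0005
2^n ≥ 4000
n ≥ log₂(4000) = 11.97
n ≥ 12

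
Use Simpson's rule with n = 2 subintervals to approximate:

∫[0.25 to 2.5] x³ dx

f(x) = x³
a = 0.25, b = 2.5, n = 2
h = (b - a)/n = 1.125000

Simpson's rule: (h/3)[f(x₀) + 4f(x₁) + 2f(x₂) + ... + f(xₙ)]

x_0 = 0.2500, f(x_0) = 0.015625, coefficient = 1
x_1 = 1.3750, f(x_1) = 2.599609, coefficient = 4
x_2 = 2.5000, f(x_2) = 15.625000, coefficient = 1

I ≈ (1.125000/3) × 26.039062 = 9.764648
Exact value: 9.764648
Error: 0.000000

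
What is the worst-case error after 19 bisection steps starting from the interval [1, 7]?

Bisection error bound: |error| ≤ (b-a)/2^n
|error| ≤ (7 - 1)/2^19 = 6/2^19
|error| ≤ 0.0000114441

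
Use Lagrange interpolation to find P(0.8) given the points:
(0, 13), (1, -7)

Lagrange interpolation formula:
P(x) = Σ yᵢ × Lᵢ(x)
where Lᵢ(x) = Π_{j≠i} (x - xⱼ)/(xᵢ - xⱼ)

L_0(0.8) = (0.8 - 1)/(0 - 1) = 0.200000
L_1(0.8) = (0.8 - 0)/(1 - 0) = 0.800000

P(0.8) = 13×L_0(0.8) + (-7)×L_1(0.8)
P(0.8) = -3.000000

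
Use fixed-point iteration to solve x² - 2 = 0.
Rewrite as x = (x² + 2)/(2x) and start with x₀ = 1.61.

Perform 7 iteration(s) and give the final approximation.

Equation: x² - 2 = 0
Fixed-point form: x = (x² + 2)/(2x)
x₀ = 1.61

x_1 = g(1.610000) = 1.426118
x_2 = g(1.426118) = 1.414263
x_3 = g(1.414263) = 1.414214
x_4 = g(1.414214) = 1.414214
x_5 = g(1.414214) = 1.414214
x_6 = g(1.414214) = 1.414214
x_7 = g(1.414214) = 1.414214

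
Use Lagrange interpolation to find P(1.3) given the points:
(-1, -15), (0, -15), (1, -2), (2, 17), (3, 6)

Lagrange interpolation formula:
P(x) = Σ yᵢ × Lᵢ(x)
where Lᵢ(x) = Π_{j≠i} (x - xⱼ)/(xᵢ - xⱼ)

L_0(1.3) = (1.3 - 0)/(-1 - 0) × (1.3 - 1)/(-1 - 1) × (1.3 - 2)/(-1 - 2) × (1.3 - 3)/(-1 - 3) = 0.019338
L_1(1.3) = (1.3 - (-1))/(0 - (-1)) × (1.3 - 1)/(0 - 1) × (1.3 - 2)/(0 - 2) × (1.3 - 3)/(0 - 3) = -0.136850
L_2(1.3) = (1.3 - (-1))/(1 - (-1)) × (1.3 - 0)/(1 - 0) × (1.3 - 2)/(1 - 2) × (1.3 - 3)/(1 - 3) = 0.889525
L_3(1.3) = (1.3 - (-1))/(2 - (-1)) × (1.3 - 0)/(2 - 0) × (1.3 - 1)/(2 - 1) × (1.3 - 3)/(2 - 3) = 0.254150
L_4(1.3) = (1.3 - (-1))/(3 - (-1)) × (1.3 - 0)/(3 - 0) × (1.3 - 1)/(3 - 1) × (1.3 - 2)/(3 - 2) = -0.026163

P(1.3) = (-15)×L_0(1.3) + (-15)×L_1(1.3) + (-2)×L_2(1.3) + 17×L_3(1.3) + 6×L_4(1.3)
P(1.3) = 4.147213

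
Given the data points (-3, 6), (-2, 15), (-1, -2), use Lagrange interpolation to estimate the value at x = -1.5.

Lagrange interpolation formula:
P(x) = Σ yᵢ × Lᵢ(x)
where Lᵢ(x) = Π_{j≠i} (x - xⱼ)/(xᵢ - xⱼ)

L_0(-1.5) = (-1.5 - (-2))/(-3 - (-2)) × (-1.5 - (-1))/(-3 - (-1)) = -0.125000
L_1(-1.5) = (-1.5 - (-3))/(-2 - (-3)) × (-1.5 - (-1))/(-2 - (-1)) = 0.750000
L_2(-1.5) = (-1.5 - (-3))/(-1 - (-3)) × (-1.5 - (-2))/(-1 - (-2)) = 0.375000

P(-1.5) = 6×L_0(-1.5) + 15×L_1(-1.5) + (-2)×L_2(-1.5)
P(-1.5) = 9.750000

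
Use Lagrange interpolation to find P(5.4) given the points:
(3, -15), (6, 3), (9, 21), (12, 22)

Lagrange interpolation formula:
P(x) = Σ yᵢ × Lᵢ(x)
where Lᵢ(x) = Π_{j≠i} (x - xⱼ)/(xᵢ - xⱼ)

L_0(5.4) = (5.4 - 6)/(3 - 6) × (5.4 - 9)/(3 - 9) × (5.4 - 12)/(3 - 12) = 0.088000
L_1(5.4) = (5.4 - 3)/(6 - 3) × (5.4 - 9)/(6 - 9) × (5.4 - 12)/(6 - 12) = 1.056000
L_2(5.4) = (5.4 - 3)/(9 - 3) × (5.4 - 6)/(9 - 6) × (5.4 - 12)/(9 - 12) = -0.176000
L_3(5.4) = (5.4 - 3)/(12 - 3) × (5.4 - 6)/(12 - 6) × (5.4 - 9)/(12 - 9) = 0.032000

P(5.4) = (-15)×L_0(5.4) + 3×L_1(5.4) + 21×L_2(5.4) + 22×L_3(5.4)
P(5.4) = -1.144000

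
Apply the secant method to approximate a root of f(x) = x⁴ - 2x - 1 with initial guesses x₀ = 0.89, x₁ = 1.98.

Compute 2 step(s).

f(x) = x⁴ - 2x - 1
x₀ = 0.89, x₁ = 1.98

Secant formula: x_{n+1} = x_n - f(x_n)(x_n - x_{n-1})/(f(x_n) - f(x_{n-1}))

Iteration 1:
  f(0.890000) = -2.152578
  f(1.980000) = 10.409536
  x_2 = 1.980000 - 10.409536×(1.980000 - 0.890000)/(10.409536 - (-2.152578))
       = 1.076777
Iteration 2:
  f(1.980000) = 10.409536
  f(1.076777) = -1.809234
  x_3 = 1.076777 - (-1.809234)×(1.076777 - 1.980000)/(-1.809234 - 10.409536)
       = 1.210517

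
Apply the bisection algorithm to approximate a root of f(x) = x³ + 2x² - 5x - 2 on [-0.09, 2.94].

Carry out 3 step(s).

f(x) = x³ + 2x² - 5x - 2
Initial interval: [-0.09, 2.94]

Iteration 1:
  c_1 = (-0.090000 + 2.940000)/2 = 1.425000
  f(c_1) = f(1.425000) = -2.170109
  f(a) × f(c) ≥ 0, new interval: [1.425000, 2.940000]
Iteration 2:
  c_2 = (1.425000 + 2.940000)/2 = 2.182500
  f(c_2) = f(2.182500) = 7.010028
  f(a) × f(c) < 0, new interval: [1.425000, 2.182500]
Iteration 3:
  c_3 = (1.425000 + 2.182500)/2 = 1.803750
  f(c_3) = f(1.803750) = 1.356804
  f(a) × f(c) < 0, new interval: [1.425000, 1.803750]

After 3 iteration(s), the approximation is c_3 = 1.803750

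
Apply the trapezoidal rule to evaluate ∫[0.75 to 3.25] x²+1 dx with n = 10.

f(x) = x²+1
a = 0.75, b = 3.25, n = 10
h = (b - a)/n = 0.250000

Trapezoidal rule: (h/2)[f(x₀) + 2f(x₁) + 2f(x₂) + ... + f(xₙ)]

x_0 = 0.7500, f(x_0) = 1.562500, coefficient = 1
x_1 = 1.0000, f(x_1) = 2.000000, coefficient = 2
x_2 = 1.2500, f(x_2) = 2.562500, coefficient = 2
x_3 = 1.5000, f(x_3) = 3.250000, coefficient = 2
x_4 = 1.7500, f(x_4) = 4.062500, coefficient = 2
x_5 = 2.0000, f(x_5) = 5.000000, coefficient = 2
x_6 = 2.2500, f(x_6) = 6.062500, coefficient = 2
x_7 = 2.5000, f(x_7) = 7.250000, coefficient = 2
x_8 = 2.7500, f(x_8) = 8.562500, coefficient = 2
x_9 = 3.0000, f(x_9) = 10.000000, coefficient = 2
x_10 = 3.2500, f(x_10) = 11.562500, coefficient = 1

I ≈ (0.250000/2) × 110.625000 = 13.828125
Exact value: 13.802083
Error: 0.026042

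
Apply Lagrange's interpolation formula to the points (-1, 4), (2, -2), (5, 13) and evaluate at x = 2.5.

Lagrange interpolation formula:
P(x) = Σ yᵢ × Lᵢ(x)
where Lᵢ(x) = Π_{j≠i} (x - xⱼ)/(xᵢ - xⱼ)

L_0(2.5) = (2.5 - 2)/(-1 - 2) × (2.5 - 5)/(-1 - 5) = -0.069444
L_1(2.5) = (2.5 - (-1))/(2 - (-1)) × (2.5 - 5)/(2 - 5) = 0.972222
L_2(2.5) = (2.5 - (-1))/(5 - (-1)) × (2.5 - 2)/(5 - 2) = 0.097222

P(2.5) = 4×L_0(2.5) + (-2)×L_1(2.5) + 13×L_2(2.5)
P(2.5) = -0.958333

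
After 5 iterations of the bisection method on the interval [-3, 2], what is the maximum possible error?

Bisection error bound: |error| ≤ (b-a)/2^n
|error| ≤ (2 - (-3))/2^5 = 5/2^5
|error| ≤ 0.1562500000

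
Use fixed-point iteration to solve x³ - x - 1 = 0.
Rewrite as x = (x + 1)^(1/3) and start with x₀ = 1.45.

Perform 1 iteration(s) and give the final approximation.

Equation: x³ - x - 1 = 0
Fixed-point form: x = (x + 1)^(1/3)
x₀ = 1.45

x_1 = g(1.450000) = 1.348100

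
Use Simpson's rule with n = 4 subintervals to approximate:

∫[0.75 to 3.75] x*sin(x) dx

f(x) = x*sin(x)
a = 0.75, b = 3.75, n = 4
h = (b - a)/n = 0.750000

Simpson's rule: (h/3)[f(x₀) + 4f(x₁) + 2f(x₂) + ... + f(xₙ)]

x_0 = 0.7500, f(x_0) = 0.511229, coefficient = 1
x_1 = 1.5000, f(x_1) = 1.496242, coefficient = 4
x_2 = 2.2500, f(x_2) = 1.750665, coefficient = 2
x_3 = 3.0000, f(x_3) = 0.423360, coefficient = 4
x_4 = 3.7500, f(x_4) = -2.143355, coefficient = 1

I ≈ (0.750000/3) × 9.547614 = 2.386903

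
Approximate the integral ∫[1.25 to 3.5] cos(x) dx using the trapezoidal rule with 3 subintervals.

f(x) = cos(x)
a = 1.25, b = 3.5, n = 3
h = (b - a)/n = 0.750000

Trapezoidal rule: (h/2)[f(x₀) + 2f(x₁) + 2f(x₂) + ... + f(xₙ)]

x_0 = 1.2500, f(x_0) = 0.315322, coefficient = 1
x_1 = 2.0000, f(x_1) = -0.416147, coefficient = 2
x_2 = 2.7500, f(x_2) = -0.924302, coefficient = 2
x_3 = 3.5000, f(x_3) = -0.936457, coefficient = 1

I ≈ (0.750000/2) × -3.302033 = -1.238262
Exact value: -1.299768
Error: 0.061506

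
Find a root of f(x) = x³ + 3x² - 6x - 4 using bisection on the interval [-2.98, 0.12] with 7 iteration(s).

f(x) = x³ + 3x² - 6x - 4
Initial interval: [-2.98, 0.12]

Iteration 1:
  c_1 = (-2.980000 + 0.120000)/2 = -1.430000
  f(c_1) = f(-1.430000) = 7.790493
  f(a) × f(c) ≥ 0, new interval: [-1.430000, 0.120000]
Iteration 2:
  c_2 = (-1.430000 + 0.120000)/2 = -0.655000
  f(c_2) = f(-0.655000) = 0.936064
  f(a) × f(c) ≥ 0, new interval: [-0.655000, 0.120000]
Iteration 3:
  c_3 = (-0.655000 + 0.120000)/2 = -0.267500
  f(c_3) = f(-0.267500) = -2.199473
  f(a) × f(c) < 0, new interval: [-0.655000, -0.267500]
Iteration 4:
  c_4 = (-0.655000 + (-0.267500))/2 = -0.461250
  f(c_4) = f(-0.461250) = -0.692377
  f(a) × f(c) < 0, new interval: [-0.655000, -0.461250]
Iteration 5:
  c_5 = (-0.655000 + (-0.461250))/2 = -0.558125
  f(c_5) = f(-0.558125) = 0.109403
  f(a) × f(c) ≥ 0, new interval: [-0.558125, -0.461250]
Iteration 6:
  c_6 = (-0.558125 + (-0.461250))/2 = -0.509688
  f(c_6) = f(-0.509688) = -0.294938
  f(a) × f(c) < 0, new interval: [-0.558125, -0.509688]
Iteration 7:
  c_7 = (-0.558125 + (-0.509688))/2 = -0.533906
  f(c_7) = f(-0.533906) = -0.093588
  f(a) × f(c) < 0, new interval: [-0.558125, -0.533906]

After 7 iteration(s), the approximation is c_7 = -0.533906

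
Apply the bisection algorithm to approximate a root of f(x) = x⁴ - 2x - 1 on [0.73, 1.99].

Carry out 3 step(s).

f(x) = x⁴ - 2x - 1
Initial interval: [0.73, 1.99]

Iteration 1:
  c_1 = (0.730000 + 1.990000)/2 = 1.360000
  f(c_1) = f(1.360000) = -0.298980
  f(a) × f(c) ≥ 0, new interval: [1.360000, 1.990000]
Iteration 2:
  c_2 = (1.360000 + 1.990000)/2 = 1.675000
  f(c_2) = f(1.675000) = 3.521532
  f(a) × f(c) < 0, new interval: [1.360000, 1.675000]
Iteration 3:
  c_3 = (1.360000 + 1.675000)/2 = 1.517500
  f(c_3) = f(1.517500) = 1.267917
  f(a) × f(c) < 0, new interval: [1.360000, 1.517500]

After 3 iteration(s), the approximation is c_3 = 1.517500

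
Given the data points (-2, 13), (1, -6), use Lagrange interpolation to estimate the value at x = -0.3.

Lagrange interpolation formula:
P(x) = Σ yᵢ × Lᵢ(x)
where Lᵢ(x) = Π_{j≠i} (x - xⱼ)/(xᵢ - xⱼ)

L_0(-0.3) = (-0.3 - 1)/(-2 - 1) = 0.433333
L_1(-0.3) = (-0.3 - (-2))/(1 - (-2)) = 0.566667

P(-0.3) = 13×L_0(-0.3) + (-6)×L_1(-0.3)
P(-0.3) = 2.233333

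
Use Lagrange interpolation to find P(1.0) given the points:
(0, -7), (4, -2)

Lagrange interpolation formula:
P(x) = Σ yᵢ × Lᵢ(x)
where Lᵢ(x) = Π_{j≠i} (x - xⱼ)/(xᵢ - xⱼ)

L_0(1.0) = (1.0 - 4)/(0 - 4) = 0.750000
L_1(1.0) = (1.0 - 0)/(4 - 0) = 0.250000

P(1.0) = (-7)×L_0(1.0) + (-2)×L_1(1.0)
P(1.0) = -5.750000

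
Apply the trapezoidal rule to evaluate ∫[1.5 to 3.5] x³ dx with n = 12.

f(x) = x³
a = 1.5, b = 3.5, n = 12
h = (b - a)/n = 0.166667

Trapezoidal rule: (h/2)[f(x₀) + 2f(x₁) + 2f(x₂) + ... + f(xₙ)]

x_0 = 1.5000, f(x_0) = 3.375000, coefficient = 1
x_1 = 1.6667, f(x_1) = 4.629630, coefficient = 2
x_2 = 1.8333, f(x_2) = 6.162037, coefficient = 2
x_3 = 2.0000, f(x_3) = 8.000000, coefficient = 2
x_4 = 2.1667, f(x_4) = 10.171296, coefficient = 2
x_5 = 2.3333, f(x_5) = 12.703704, coefficient = 2
x_6 = 2.5000, f(x_6) = 15.625000, coefficient = 2
x_7 = 2.6667, f(x_7) = 18.962963, coefficient = 2
x_8 = 2.8333, f(x_8) = 22.745370, coefficient = 2
x_9 = 3.0000, f(x_9) = 27.000000, coefficient = 2
x_10 = 3.1667, f(x_10) = 31.754630, coefficient = 2
x_11 = 3.3333, f(x_11) = 37.037037, coefficient = 2
x_12 = 3.5000, f(x_12) = 42.875000, coefficient = 1

I ≈ (0.166667/2) × 435.833333 = 36.319444
Exact value: 36.250000
Error: 0.069444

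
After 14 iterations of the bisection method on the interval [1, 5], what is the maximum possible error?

Bisection error bound: |error| ≤ (b-a)/2^n
|error| ≤ (5 - 1)/2^14 = 4/2^14
|error| ≤ 0.0002441406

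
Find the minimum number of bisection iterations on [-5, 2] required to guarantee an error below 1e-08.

We need (b-a)/2^n ≤ 1e-08
(2 - (-5))/2^n ≤ 1e-08
7/2^n ≤ 1e-08
2^n ≥ 700000000
n ≥ log₂(700000000) = 29.38
n ≥ 30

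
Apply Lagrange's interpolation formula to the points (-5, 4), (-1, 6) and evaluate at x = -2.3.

Lagrange interpolation formula:
P(x) = Σ yᵢ × Lᵢ(x)
where Lᵢ(x) = Π_{j≠i} (x - xⱼ)/(xᵢ - xⱼ)

L_0(-2.3) = (-2.3 - (-1))/(-5 - (-1)) = 0.325000
L_1(-2.3) = (-2.3 - (-5))/(-1 - (-5)) = 0.675000

P(-2.3) = 4×L_0(-2.3) + 6×L_1(-2.3)
P(-2.3) = 5.350000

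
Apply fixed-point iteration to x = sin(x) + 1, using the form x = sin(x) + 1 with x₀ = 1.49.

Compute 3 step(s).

Equation: x = sin(x) + 1
Fixed-point form: x = sin(x) + 1
x₀ = 1.49

x_1 = g(1.490000) = 1.996738
x_2 = g(1.996738) = 1.910650
x_3 = g(1.910650) = 1.942803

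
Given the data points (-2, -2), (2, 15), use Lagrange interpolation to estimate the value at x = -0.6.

Lagrange interpolation formula:
P(x) = Σ yᵢ × Lᵢ(x)
where Lᵢ(x) = Π_{j≠i} (x - xⱼ)/(xᵢ - xⱼ)

L_0(-0.6) = (-0.6 - 2)/(-2 - 2) = 0.650000
L_1(-0.6) = (-0.6 - (-2))/(2 - (-2)) = 0.350000

P(-0.6) = (-2)×L_0(-0.6) + 15×L_1(-0.6)
P(-0.6) = 3.950000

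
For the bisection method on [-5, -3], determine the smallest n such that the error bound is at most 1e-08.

We need (b-a)/2^n ≤ 1e-08
(-3 - (-5))/2^n ≤ 1e-08
2/2^n ≤ 1e-08
2^n ≥ 200000000
n ≥ log₂(200000000) = 27.58
n ≥ 28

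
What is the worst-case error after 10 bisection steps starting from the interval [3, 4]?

Bisection error bound: |error| ≤ (b-a)/2^n
|error| ≤ (4 - 3)/2^10 = 1/2^10
|error| ≤ 0.0009765625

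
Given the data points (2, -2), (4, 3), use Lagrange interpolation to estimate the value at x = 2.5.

Lagrange interpolation formula:
P(x) = Σ yᵢ × Lᵢ(x)
where Lᵢ(x) = Π_{j≠i} (x - xⱼ)/(xᵢ - xⱼ)

L_0(2.5) = (2.5 - 4)/(2 - 4) = 0.750000
L_1(2.5) = (2.5 - 2)/(4 - 2) = 0.250000

P(2.5) = (-2)×L_0(2.5) + 3×L_1(2.5)
P(2.5) = -0.750000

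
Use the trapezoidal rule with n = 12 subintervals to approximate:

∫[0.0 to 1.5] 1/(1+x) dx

f(x) = 1/(1+x)
a = 0.0, b = 1.5, n = 12
h = (b - a)/n = 0.125000

Trapezoidal rule: (h/2)[f(x₀) + 2f(x₁) + 2f(x₂) + ... + f(xₙ)]

x_0 = 0.0000, f(x_0) = 1.000000, coefficient = 1
x_1 = 0.1250, f(x_1) = 0.888889, coefficient = 2
x_2 = 0.2500, f(x_2) = 0.800000, coefficient = 2
x_3 = 0.3750, f(x_3) = 0.727273, coefficient = 2
x_4 = 0.5000, f(x_4) = 0.666667, coefficient = 2
x_5 = 0.6250, f(x_5) = 0.615385, coefficient = 2
x_6 = 0.7500, f(x_6) = 0.571429, coefficient = 2
x_7 = 0.8750, f(x_7) = 0.533333, coefficient = 2
x_8 = 1.0000, f(x_8) = 0.500000, coefficient = 2
x_9 = 1.1250, f(x_9) = 0.470588, coefficient = 2
x_10 = 1.2500, f(x_10) = 0.444444, coefficient = 2
x_11 = 1.3750, f(x_11) = 0.421053, coefficient = 2
x_12 = 1.5000, f(x_12) = 0.400000, coefficient = 1

I ≈ (0.125000/2) × 14.678120 = 0.917383
Exact value: 0.916291
Error: 0.001092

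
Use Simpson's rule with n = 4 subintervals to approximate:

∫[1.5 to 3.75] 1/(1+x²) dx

f(x) = 1/(1+x²)
a = 1.5, b = 3.75, n = 4
h = (b - a)/n = 0.562500

Simpson's rule: (h/3)[f(x₀) + 4f(x₁) + 2f(x₂) + ... + f(xₙ)]

x_0 = 1.5000, f(x_0) = 0.307692, coefficient = 1
x_1 = 2.0625, f(x_1) = 0.190335, coefficient = 4
x_2 = 2.6250, f(x_2) = 0.126733, coefficient = 2
x_3 = 3.1875, f(x_3) = 0.089604, coefficient = 4
x_4 = 3.7500, f(x_4) = 0.066390, coefficient = 1

I ≈ (0.562500/3) × 1.747304 = 0.327619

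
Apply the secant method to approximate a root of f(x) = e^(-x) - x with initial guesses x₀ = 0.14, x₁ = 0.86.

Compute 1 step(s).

f(x) = e^(-x) - x
x₀ = 0.14, x₁ = 0.86

Secant formula: x_{n+1} = x_n - f(x_n)(x_n - x_{n-1})/(f(x_n) - f(x_{n-1}))

Iteration 1:
  f(0.140000) = 0.729358
  f(0.860000) = -0.436838
  x_2 = 0.860000 - (-0.436838)×(0.860000 - 0.140000)/(-0.436838 - 0.729358)
       = 0.590300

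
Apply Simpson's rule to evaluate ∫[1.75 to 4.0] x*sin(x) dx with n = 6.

f(x) = x*sin(x)
a = 1.75, b = 4.0, n = 6
h = (b - a)/n = 0.375000

Simpson's rule: (h/3)[f(x₀) + 4f(x₁) + 2f(x₂) + ... + f(xₙ)]

x_0 = 1.7500, f(x_0) = 1.721975, coefficient = 1
x_1 = 2.1250, f(x_1) = 1.806930, coefficient = 4
x_2 = 2.5000, f(x_2) = 1.496180, coefficient = 2
x_3 = 2.8750, f(x_3) = 0.757407, coefficient = 4
x_4 = 3.2500, f(x_4) = -0.351634, coefficient = 2
x_5 = 3.6250, f(x_5) = -1.684896, coefficient = 4
x_6 = 4.0000, f(x_6) = -3.027210, coefficient = 1

I ≈ (0.375000/3) × 4.501622 = 0.562703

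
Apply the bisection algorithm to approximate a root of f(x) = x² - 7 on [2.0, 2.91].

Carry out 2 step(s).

f(x) = x² - 7
Initial interval: [2.0, 2.91]

Iteration 1:
  c_1 = (2.000000 + 2.910000)/2 = 2.455000
  f(c_1) = f(2.455000) = -0.972975
  f(a) × f(c) ≥ 0, new interval: [2.455000, 2.910000]
Iteration 2:
  c_2 = (2.455000 + 2.910000)/2 = 2.682500
  f(c_2) = f(2.682500) = 0.195806
  f(a) × f(c) < 0, new interval: [2.455000, 2.682500]

After 2 iteration(s), the approximation is c_2 = 2.682500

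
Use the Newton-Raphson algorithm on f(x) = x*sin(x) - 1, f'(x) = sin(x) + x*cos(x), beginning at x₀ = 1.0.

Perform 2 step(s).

f(x) = x*sin(x) - 1
f'(x) = sin(x) + x*cos(x)
x₀ = 1.0

Newton-Raphson formula: x_{n+1} = x_n - f(x_n)/f'(x_n)

Iteration 1:
  f(1.000000) = -0.158529
  f'(1.000000) = 1.381773
  x_1 = 1.000000 - (-0.158529)/1.381773 = 1.114729
Iteration 2:
  f(1.114729) = 0.000794
  f'(1.114729) = 1.388741
  x_2 = 1.114729 - 0.000794/1.388741 = 1.114157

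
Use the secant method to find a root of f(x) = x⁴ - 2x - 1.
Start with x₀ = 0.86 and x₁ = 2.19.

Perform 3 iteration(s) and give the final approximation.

f(x) = x⁴ - 2x - 1
x₀ = 0.86, x₁ = 2.19

Secant formula: x_{n+1} = x_n - f(x_n)(x_n - x_{n-1})/(f(x_n) - f(x_{n-1}))

Iteration 1:
  f(0.860000) = -2.172992
  f(2.190000) = 17.622575
  x_2 = 2.190000 - 17.622575×(2.190000 - 0.860000)/(17.622575 - (-2.172992))
       = 1.005996
Iteration 2:
  f(2.190000) = 17.622575
  f(1.005996) = -1.987791
  x_3 = 1.005996 - (-1.987791)×(1.005996 - 2.190000)/(-1.987791 - 17.622575)
       = 1.126012
Iteration 3:
  f(1.005996) = -1.987791
  f(1.126012) = -1.644446
  x_4 = 1.126012 - (-1.644446)×(1.126012 - 1.005996)/(-1.644446 - (-1.987791))
       = 1.700826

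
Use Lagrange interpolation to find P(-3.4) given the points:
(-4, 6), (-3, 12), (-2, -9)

Lagrange interpolation formula:
P(x) = Σ yᵢ × Lᵢ(x)
where Lᵢ(x) = Π_{j≠i} (x - xⱼ)/(xᵢ - xⱼ)

L_0(-3.4) = (-3.4 - (-3))/(-4 - (-3)) × (-3.4 - (-2))/(-4 - (-2)) = 0.280000
L_1(-3.4) = (-3.4 - (-4))/(-3 - (-4)) × (-3.4 - (-2))/(-3 - (-2)) = 0.840000
L_2(-3.4) = (-3.4 - (-4))/(-2 - (-4)) × (-3.4 - (-3))/(-2 - (-3)) = -0.120000

P(-3.4) = 6×L_0(-3.4) + 12×L_1(-3.4) + (-9)×L_2(-3.4)
P(-3.4) = 12.840000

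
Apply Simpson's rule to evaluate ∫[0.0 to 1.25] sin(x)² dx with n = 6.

f(x) = sin(x)²
a = 0.0, b = 1.25, n = 6
h = (b - a)/n = 0.208333

Simpson's rule: (h/3)[f(x₀) + 4f(x₁) + 2f(x₂) + ... + f(xₙ)]

x_0 = 0.0000, f(x_0) = 0.000000, coefficient = 1
x_1 = 0.2083, f(x_1) = 0.042778, coefficient = 4
x_2 = 0.4167, f(x_2) = 0.163794, coefficient = 2
x_3 = 0.6250, f(x_3) = 0.342339, coefficient = 4
x_4 = 0.8333, f(x_4) = 0.547862, coefficient = 2
x_5 = 1.0417, f(x_5) = 0.745195, coefficient = 4
x_6 = 1.2500, f(x_6) = 0.900572, coefficient = 1

I ≈ (0.208333/3) × 6.845132 = 0.475356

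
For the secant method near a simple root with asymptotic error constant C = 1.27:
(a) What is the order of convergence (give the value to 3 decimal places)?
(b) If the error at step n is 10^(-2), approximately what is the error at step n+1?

(a) Secant method has superlinear convergence with order φ = (1+√5)/2 ≈ 1.618.
    This means |e_{n+1}| ≈ C|e_n|^1.618.

(b) With |e_n| = 10^(-2) and C = 1.27:
    |e_{n+1}| ≈ 1.27 × (10^(-2))^1.618 = 1.27 × 10^(-3.24)

(a) ≈ 1.618 (golden ratio); (b) |e_{n+1}| ≈ 7.375e-04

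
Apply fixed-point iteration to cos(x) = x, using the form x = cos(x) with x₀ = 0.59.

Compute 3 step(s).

Equation: cos(x) = x
Fixed-point form: x = cos(x)
x₀ = 0.59

x_1 = g(0.590000) = 0.830941
x_2 = g(0.830941) = 0.674181
x_3 = g(0.674181) = 0.781218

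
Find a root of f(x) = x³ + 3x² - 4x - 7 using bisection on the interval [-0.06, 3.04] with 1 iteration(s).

f(x) = x³ + 3x² - 4x - 7
Initial interval: [-0.06, 3.04]

Iteration 1:
  c_1 = (-0.060000 + 3.040000)/2 = 1.490000
  f(c_1) = f(1.490000) = -2.991751
  f(a) × f(c) ≥ 0, new interval: [1.490000, 3.040000]

After 1 iteration(s), the approximation is c_1 = 1.490000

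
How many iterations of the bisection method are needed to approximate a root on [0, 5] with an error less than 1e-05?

We need (b-a)/2^n ≤ 1e-05
(5 - 0)/2^n ≤ 1e-05
5/2^n ≤ 1e-05
2^n ≥ 500000
n ≥ log₂(500000) = 18.93
n ≥ 19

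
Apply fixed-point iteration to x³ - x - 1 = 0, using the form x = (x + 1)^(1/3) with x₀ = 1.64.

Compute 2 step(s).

Equation: x³ - x - 1 = 0
Fixed-point form: x = (x + 1)^(1/3)
x₀ = 1.64

x_1 = g(1.640000) = 1.382085
x_2 = g(1.382085) = 1.335526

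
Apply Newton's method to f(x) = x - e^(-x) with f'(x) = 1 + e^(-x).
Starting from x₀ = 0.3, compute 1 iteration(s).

f(x) = x - e^(-x)
f'(x) = 1 + e^(-x)
x₀ = 0.3

Newton-Raphson formula: x_{n+1} = x_n - f(x_n)/f'(x_n)

Iteration 1:
  f(0.300000) = -0.440818
  f'(0.300000) = 1.740818
  x_1 = 0.300000 - (-0.440818)/1.740818 = 0.553225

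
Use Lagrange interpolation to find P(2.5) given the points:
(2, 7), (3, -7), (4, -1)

Lagrange interpolation formula:
P(x) = Σ yᵢ × Lᵢ(x)
where Lᵢ(x) = Π_{j≠i} (x - xⱼ)/(xᵢ - xⱼ)

L_0(2.5) = (2.5 - 3)/(2 - 3) × (2.5 - 4)/(2 - 4) = 0.375000
L_1(2.5) = (2.5 - 2)/(3 - 2) × (2.5 - 4)/(3 - 4) = 0.750000
L_2(2.5) = (2.5 - 2)/(4 - 2) × (2.5 - 3)/(4 - 3) = -0.125000

P(2.5) = 7×L_0(2.5) + (-7)×L_1(2.5) + (-1)×L_2(2.5)
P(2.5) = -2.500000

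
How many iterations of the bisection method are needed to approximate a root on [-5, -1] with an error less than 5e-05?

We need (b-a)/2^n ≤ 5e-05
(-1 - (-5))/2^n ≤ 5e-05
4/2^n ≤ 5e-05
2^n ≥ 80000
n ≥ log₂(80000) = 16.29
n ≥ 17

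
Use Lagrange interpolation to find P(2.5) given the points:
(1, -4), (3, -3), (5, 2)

Lagrange interpolation formula:
P(x) = Σ yᵢ × Lᵢ(x)
where Lᵢ(x) = Π_{j≠i} (x - xⱼ)/(xᵢ - xⱼ)

L_0(2.5) = (2.5 - 3)/(1 - 3) × (2.5 - 5)/(1 - 5) = 0.156250
L_1(2.5) = (2.5 - 1)/(3 - 1) × (2.5 - 5)/(3 - 5) = 0.937500
L_2(2.5) = (2.5 - 1)/(5 - 1) × (2.5 - 3)/(5 - 3) = -0.093750

P(2.5) = (-4)×L_0(2.5) + (-3)×L_1(2.5) + 2×L_2(2.5)
P(2.5) = -3.625000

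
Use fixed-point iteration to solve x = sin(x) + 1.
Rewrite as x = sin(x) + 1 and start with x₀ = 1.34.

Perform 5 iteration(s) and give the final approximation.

Equation: x = sin(x) + 1
Fixed-point form: x = sin(x) + 1
x₀ = 1.34

x_1 = g(1.340000) = 1.973485
x_2 = g(1.973485) = 1.920011
x_3 = g(1.920011) = 1.939642
x_4 = g(1.939642) = 1.932744
x_5 = g(1.932744) = 1.935209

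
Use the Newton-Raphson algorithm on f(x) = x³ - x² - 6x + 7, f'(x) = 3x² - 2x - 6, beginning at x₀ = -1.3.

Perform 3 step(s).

f(x) = x³ - x² - 6x + 7
f'(x) = 3x² - 2x - 6
x₀ = -1.3

Newton-Raphson formula: x_{n+1} = x_n - f(x_n)/f'(x_n)

Iteration 1:
  f(-1.300000) = 10.913000
  f'(-1.300000) = 1.670000
  x_1 = -1.300000 - 10.913000/1.670000 = -7.834731
Iteration 2:
  f(-7.834731) = -488.293905
  f'(-7.834731) = 193.818469
  x_2 = -7.834731 - (-488.293905)/193.818469 = -5.315394
Iteration 3:
  f(-5.315394) = -139.539095
  f'(-5.315394) = 89.391036
  x_3 = -5.315394 - (-139.539095)/89.391036 = -3.754398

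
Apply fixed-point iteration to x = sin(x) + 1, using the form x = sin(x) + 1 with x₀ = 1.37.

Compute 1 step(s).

Equation: x = sin(x) + 1
Fixed-point form: x = sin(x) + 1
x₀ = 1.37

x_1 = g(1.370000) = 1.979908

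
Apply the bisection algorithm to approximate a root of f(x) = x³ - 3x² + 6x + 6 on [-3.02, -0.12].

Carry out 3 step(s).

f(x) = x³ - 3x² + 6x + 6
Initial interval: [-3.02, -0.12]

Iteration 1:
  c_1 = (-3.020000 + (-0.120000))/2 = -1.570000
  f(c_1) = f(-1.570000) = -14.684593
  f(a) × f(c) ≥ 0, new interval: [-1.570000, -0.120000]
Iteration 2:
  c_2 = (-1.570000 + (-0.120000))/2 = -0.845000
  f(c_2) = f(-0.845000) = -1.815426
  f(a) × f(c) ≥ 0, new interval: [-0.845000, -0.120000]
Iteration 3:
  c_3 = (-0.845000 + (-0.120000))/2 = -0.482500
  f(c_3) = f(-0.482500) = 2.294252
  f(a) × f(c) < 0, new interval: [-0.845000, -0.482500]

After 3 iteration(s), the approximation is c_3 = -0.482500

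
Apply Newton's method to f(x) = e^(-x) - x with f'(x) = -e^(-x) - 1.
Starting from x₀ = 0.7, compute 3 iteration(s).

f(x) = e^(-x) - x
f'(x) = -e^(-x) - 1
x₀ = 0.7

Newton-Raphson formula: x_{n+1} = x_n - f(x_n)/f'(x_n)

Iteration 1:
  f(0.700000) = -0.203415
  f'(0.700000) = -1.496585
  x_1 = 0.700000 - (-0.203415)/(-1.496585) = 0.564081
Iteration 2:
  f(0.564081) = 0.004802
  f'(0.564081) = -1.568883
  x_2 = 0.564081 - 0.004802/(-1.568883) = 0.567142
Iteration 3:
  f(0.567142) = 0.000003
  f'(0.567142) = -1.567144
  x_3 = 0.567142 - 0.000003/(-1.567144) = 0.567143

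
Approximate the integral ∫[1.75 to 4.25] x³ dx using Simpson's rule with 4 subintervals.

f(x) = x³
a = 1.75, b = 4.25, n = 4
h = (b - a)/n = 0.625000

Simpson's rule: (h/3)[f(x₀) + 4f(x₁) + 2f(x₂) + ... + f(xₙ)]

x_0 = 1.7500, f(x_0) = 5.359375, coefficient = 1
x_1 = 2.3750, f(x_1) = 13.396484, coefficient = 4
x_2 = 3.0000, f(x_2) = 27.000000, coefficient = 2
x_3 = 3.6250, f(x_3) = 47.634766, coefficient = 4
x_4 = 4.2500, f(x_4) = 76.765625, coefficient = 1

I ≈ (0.625000/3) × 380.250000 = 79.218750
Exact value: 79.218750
Error: 0.000000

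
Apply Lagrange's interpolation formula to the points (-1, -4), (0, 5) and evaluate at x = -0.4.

Lagrange interpolation formula:
P(x) = Σ yᵢ × Lᵢ(x)
where Lᵢ(x) = Π_{j≠i} (x - xⱼ)/(xᵢ - xⱼ)

L_0(-0.4) = (-0.4 - 0)/(-1 - 0) = 0.400000
L_1(-0.4) = (-0.4 - (-1))/(0 - (-1)) = 0.600000

P(-0.4) = (-4)×L_0(-0.4) + 5×L_1(-0.4)
P(-0.4) = 1.400000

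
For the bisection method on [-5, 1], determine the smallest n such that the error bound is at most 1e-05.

We need (b-a)/2^n ≤ 1e-05
(1 - (-5))/2^n ≤ 1e-05
6/2^n ≤ 1e-05
2^n ≥ 600000
n ≥ log₂(600000) = 19.19
n ≥ 20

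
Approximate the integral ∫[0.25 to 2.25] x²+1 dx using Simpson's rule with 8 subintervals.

f(x) = x²+1
a = 0.25, b = 2.25, n = 8
h = (b - a)/n = 0.250000

Simpson's rule: (h/3)[f(x₀) + 4f(x₁) + 2f(x₂) + ... + f(xₙ)]

x_0 = 0.2500, f(x_0) = 1.062500, coefficient = 1
x_1 = 0.5000, f(x_1) = 1.250000, coefficient = 4
x_2 = 0.7500, f(x_2) = 1.562500, coefficient = 2
x_3 = 1.0000, f(x_3) = 2.000000, coefficient = 4
x_4 = 1.2500, f(x_4) = 2.562500, coefficient = 2
x_5 = 1.5000, f(x_5) = 3.250000, coefficient = 4
x_6 = 1.7500, f(x_6) = 4.062500, coefficient = 2
x_7 = 2.0000, f(x_7) = 5.000000, coefficient = 4
x_8 = 2.2500, f(x_8) = 6.062500, coefficient = 1

I ≈ (0.250000/3) × 69.500000 = 5.791667
Exact value: 5.791667
Error: 0.000000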